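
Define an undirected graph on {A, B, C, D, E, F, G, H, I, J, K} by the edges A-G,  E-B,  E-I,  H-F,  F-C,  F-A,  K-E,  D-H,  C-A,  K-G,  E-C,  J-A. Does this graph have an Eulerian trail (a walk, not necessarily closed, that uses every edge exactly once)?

No

Degrees: A:4, B:1, C:3, D:1, E:4, F:3, G:2, H:2, I:1, J:1, K:2
Odd-degree vertices: B, C, D, F, I, J (6 total).
An Eulerian trail requires 0 or 2 odd-degree vertices; here there are 6.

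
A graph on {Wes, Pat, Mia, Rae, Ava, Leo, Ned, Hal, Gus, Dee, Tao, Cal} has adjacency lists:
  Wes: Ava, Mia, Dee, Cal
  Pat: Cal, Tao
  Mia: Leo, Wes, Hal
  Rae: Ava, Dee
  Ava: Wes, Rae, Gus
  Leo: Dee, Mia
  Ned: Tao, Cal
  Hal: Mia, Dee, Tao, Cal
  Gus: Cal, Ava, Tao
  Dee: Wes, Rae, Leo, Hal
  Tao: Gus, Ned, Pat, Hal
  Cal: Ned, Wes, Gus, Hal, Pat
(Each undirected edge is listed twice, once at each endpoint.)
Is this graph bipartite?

Yes

Color {Mia, Ava, Dee, Tao, Cal} black and {Wes, Pat, Rae, Leo, Ned, Hal, Gus} white. No edge joins two same-colored vertices, so the graph is bipartite.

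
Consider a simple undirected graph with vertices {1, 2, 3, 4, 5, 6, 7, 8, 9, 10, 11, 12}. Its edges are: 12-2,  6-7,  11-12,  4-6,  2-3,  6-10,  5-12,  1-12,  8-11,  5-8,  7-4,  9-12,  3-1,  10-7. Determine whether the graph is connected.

Component: {4, 6, 7, 10}
Component: {1, 2, 3, 5, 8, 9, 11, 12}
No edge joins these 2 groups, so the graph is disconnected.

No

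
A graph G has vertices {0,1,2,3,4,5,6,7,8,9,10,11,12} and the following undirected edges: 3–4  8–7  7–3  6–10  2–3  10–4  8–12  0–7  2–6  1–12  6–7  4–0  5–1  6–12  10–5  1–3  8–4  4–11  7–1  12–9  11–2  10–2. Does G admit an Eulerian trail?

Degrees: 0:2, 1:4, 2:4, 3:4, 4:5, 5:2, 6:4, 7:5, 8:3, 9:1, 10:4, 11:2, 12:4
Odd-degree vertices: 4, 7, 8, 9 (4 total).
An Eulerian trail requires 0 or 2 odd-degree vertices; here there are 4.

No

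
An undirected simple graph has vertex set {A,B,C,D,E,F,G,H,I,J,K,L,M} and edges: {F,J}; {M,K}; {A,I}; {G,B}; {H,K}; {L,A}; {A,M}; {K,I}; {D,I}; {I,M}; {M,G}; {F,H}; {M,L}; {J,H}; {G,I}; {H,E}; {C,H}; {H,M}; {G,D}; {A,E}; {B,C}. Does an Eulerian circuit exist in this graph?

Degrees: A:4, B:2, C:2, D:2, E:2, F:2, G:4, H:6, I:5, J:2, K:3, L:2, M:6
Vertices with odd degree: I, K. An Eulerian circuit requires all degrees even.

No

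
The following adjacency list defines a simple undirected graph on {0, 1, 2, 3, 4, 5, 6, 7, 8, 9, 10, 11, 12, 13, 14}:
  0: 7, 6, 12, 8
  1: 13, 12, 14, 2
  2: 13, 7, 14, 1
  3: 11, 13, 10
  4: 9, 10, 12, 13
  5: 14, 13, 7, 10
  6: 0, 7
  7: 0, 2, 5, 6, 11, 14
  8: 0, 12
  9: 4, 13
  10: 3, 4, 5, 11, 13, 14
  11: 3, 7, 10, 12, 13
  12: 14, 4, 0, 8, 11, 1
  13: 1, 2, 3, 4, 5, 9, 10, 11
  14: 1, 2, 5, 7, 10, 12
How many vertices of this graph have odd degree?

2

Degrees: 0:4, 1:4, 2:4, 3:3, 4:4, 5:4, 6:2, 7:6, 8:2, 9:2, 10:6, 11:5, 12:6, 13:8, 14:6
Odd-degree vertices: 3, 11.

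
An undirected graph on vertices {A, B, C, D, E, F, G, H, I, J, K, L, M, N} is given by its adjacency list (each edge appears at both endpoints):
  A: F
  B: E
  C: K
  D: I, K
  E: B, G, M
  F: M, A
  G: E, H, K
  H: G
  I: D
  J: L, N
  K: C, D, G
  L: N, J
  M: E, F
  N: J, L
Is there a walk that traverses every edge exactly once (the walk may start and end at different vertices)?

Degrees: A:1, B:1, C:1, D:2, E:3, F:2, G:3, H:1, I:1, J:2, K:3, L:2, M:2, N:2
Odd-degree vertices: A, B, C, E, G, H, I, K (8 total).
With 8 odd-degree vertices (more than two), no single trail can use every edge.

No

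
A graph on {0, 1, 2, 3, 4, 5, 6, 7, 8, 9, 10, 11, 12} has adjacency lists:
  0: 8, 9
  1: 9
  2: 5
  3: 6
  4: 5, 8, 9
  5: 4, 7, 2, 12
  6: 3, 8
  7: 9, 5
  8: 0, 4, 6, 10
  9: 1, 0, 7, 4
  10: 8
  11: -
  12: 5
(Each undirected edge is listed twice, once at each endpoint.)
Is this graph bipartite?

Yes

Partition the vertices as {3, 5, 8, 9, 11} vs {0, 1, 2, 4, 6, 7, 10, 12}. Each listed edge has one endpoint in each part, so the graph is bipartite.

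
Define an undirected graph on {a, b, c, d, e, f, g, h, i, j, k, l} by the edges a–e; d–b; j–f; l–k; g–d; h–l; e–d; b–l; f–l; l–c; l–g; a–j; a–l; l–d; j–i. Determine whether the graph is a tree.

No

The graph has 12 vertices and 15 edges.
A tree on 12 vertices has exactly 11 edges; this graph has 15, so it contains a cycle and is not a tree.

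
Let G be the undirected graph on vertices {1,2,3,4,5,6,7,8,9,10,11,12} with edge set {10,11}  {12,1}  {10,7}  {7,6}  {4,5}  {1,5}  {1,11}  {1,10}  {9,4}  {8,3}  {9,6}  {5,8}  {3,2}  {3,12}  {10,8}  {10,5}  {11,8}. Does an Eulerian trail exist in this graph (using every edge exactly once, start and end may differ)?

No

Degrees: 1:4, 2:1, 3:3, 4:2, 5:4, 6:2, 7:2, 8:4, 9:2, 10:5, 11:3, 12:2
Odd-degree vertices: 2, 3, 10, 11 (4 total).
With 4 odd-degree vertices (more than two), no single trail can use every edge.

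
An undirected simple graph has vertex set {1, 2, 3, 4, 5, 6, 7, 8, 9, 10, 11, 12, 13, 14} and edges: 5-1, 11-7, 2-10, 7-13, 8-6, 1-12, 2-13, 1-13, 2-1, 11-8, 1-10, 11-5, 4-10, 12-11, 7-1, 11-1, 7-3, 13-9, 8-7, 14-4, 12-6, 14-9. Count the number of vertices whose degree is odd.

8

Degrees: 1:7, 2:3, 3:1, 4:2, 5:2, 6:2, 7:5, 8:3, 9:2, 10:3, 11:5, 12:3, 13:4, 14:2
Odd-degree vertices: 1, 2, 3, 7, 8, 10, 11, 12.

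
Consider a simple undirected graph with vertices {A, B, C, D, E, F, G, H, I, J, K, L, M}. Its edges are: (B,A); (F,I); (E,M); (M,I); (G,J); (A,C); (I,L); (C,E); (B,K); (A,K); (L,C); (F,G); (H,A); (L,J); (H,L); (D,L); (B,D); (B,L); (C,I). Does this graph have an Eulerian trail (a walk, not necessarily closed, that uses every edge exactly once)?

Yes

Degrees: A:4, B:4, C:4, D:2, E:2, F:2, G:2, H:2, I:4, J:2, K:2, L:6, M:2
Odd-degree vertices: none (0 total).
With 0 odd-degree vertices and all edges in one connected piece, an Eulerian trail exists.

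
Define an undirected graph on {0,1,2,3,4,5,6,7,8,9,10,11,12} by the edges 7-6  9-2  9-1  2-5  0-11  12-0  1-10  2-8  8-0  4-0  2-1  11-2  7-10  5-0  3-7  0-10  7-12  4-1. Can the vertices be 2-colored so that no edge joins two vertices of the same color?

The cycle 9-2-1-9 has length 3, which is odd, so the graph is not bipartite.

No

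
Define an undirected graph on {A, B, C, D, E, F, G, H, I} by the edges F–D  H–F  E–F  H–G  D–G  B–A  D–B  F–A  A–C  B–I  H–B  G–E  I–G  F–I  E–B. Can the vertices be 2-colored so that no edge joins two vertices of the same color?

Color {B, C, F, G} black and {A, D, E, H, I} white. No edge joins two same-colored vertices, so the graph is bipartite.

Yes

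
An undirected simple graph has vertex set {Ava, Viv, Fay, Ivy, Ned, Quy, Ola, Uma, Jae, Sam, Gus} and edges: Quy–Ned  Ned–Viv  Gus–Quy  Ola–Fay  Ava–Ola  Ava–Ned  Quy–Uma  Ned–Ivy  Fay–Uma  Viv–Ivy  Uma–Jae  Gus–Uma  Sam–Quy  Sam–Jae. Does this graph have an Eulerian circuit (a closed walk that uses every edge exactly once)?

Degrees: Ava:2, Viv:2, Fay:2, Ivy:2, Ned:4, Quy:4, Ola:2, Uma:4, Jae:2, Sam:2, Gus:2
All degrees are even and the non-isolated vertices are connected — an Eulerian circuit exists.

Yes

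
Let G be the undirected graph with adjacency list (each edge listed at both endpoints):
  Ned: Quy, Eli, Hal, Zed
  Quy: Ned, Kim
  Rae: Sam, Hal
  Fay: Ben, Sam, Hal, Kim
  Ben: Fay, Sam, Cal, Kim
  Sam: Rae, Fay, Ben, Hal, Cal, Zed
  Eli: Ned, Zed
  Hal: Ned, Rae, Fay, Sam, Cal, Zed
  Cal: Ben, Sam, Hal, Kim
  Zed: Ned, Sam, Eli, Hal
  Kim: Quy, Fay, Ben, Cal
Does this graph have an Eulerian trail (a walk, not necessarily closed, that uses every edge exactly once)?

Degrees: Ned:4, Quy:2, Rae:2, Fay:4, Ben:4, Sam:6, Eli:2, Hal:6, Cal:4, Zed:4, Kim:4
Odd-degree vertices: none (0 total).
The non-isolated vertices are connected and exactly 0 have odd degree, so an Eulerian trail exists.

Yes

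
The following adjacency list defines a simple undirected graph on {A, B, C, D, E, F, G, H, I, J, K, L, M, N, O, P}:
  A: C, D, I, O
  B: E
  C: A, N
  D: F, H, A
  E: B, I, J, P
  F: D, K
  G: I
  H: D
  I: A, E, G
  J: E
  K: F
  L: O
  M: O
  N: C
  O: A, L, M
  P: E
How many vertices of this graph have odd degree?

12

Degrees: A:4, B:1, C:2, D:3, E:4, F:2, G:1, H:1, I:3, J:1, K:1, L:1, M:1, N:1, O:3, P:1
Odd-degree vertices: B, D, G, H, I, J, K, L, M, N, O, P.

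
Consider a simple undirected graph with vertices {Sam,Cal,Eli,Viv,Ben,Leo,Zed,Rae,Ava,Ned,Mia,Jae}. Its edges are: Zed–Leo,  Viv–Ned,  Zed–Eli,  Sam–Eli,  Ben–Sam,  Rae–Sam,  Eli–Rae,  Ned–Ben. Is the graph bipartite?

No

Eli-Rae-Sam-Eli is an odd cycle (length 3), and a bipartite graph can contain only even cycles.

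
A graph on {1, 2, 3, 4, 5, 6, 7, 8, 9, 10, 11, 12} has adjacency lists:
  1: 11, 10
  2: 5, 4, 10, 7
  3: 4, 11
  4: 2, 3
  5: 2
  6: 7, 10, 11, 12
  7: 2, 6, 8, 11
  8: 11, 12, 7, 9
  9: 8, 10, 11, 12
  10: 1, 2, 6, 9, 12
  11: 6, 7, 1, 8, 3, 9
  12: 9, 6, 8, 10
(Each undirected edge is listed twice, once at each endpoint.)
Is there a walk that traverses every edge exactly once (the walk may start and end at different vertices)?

Degrees: 1:2, 2:4, 3:2, 4:2, 5:1, 6:4, 7:4, 8:4, 9:4, 10:5, 11:6, 12:4
Odd-degree vertices: 5, 10 (2 total).
The non-isolated vertices are connected and exactly 2 have odd degree, so an Eulerian trail exists (from 5 to 10).

Yes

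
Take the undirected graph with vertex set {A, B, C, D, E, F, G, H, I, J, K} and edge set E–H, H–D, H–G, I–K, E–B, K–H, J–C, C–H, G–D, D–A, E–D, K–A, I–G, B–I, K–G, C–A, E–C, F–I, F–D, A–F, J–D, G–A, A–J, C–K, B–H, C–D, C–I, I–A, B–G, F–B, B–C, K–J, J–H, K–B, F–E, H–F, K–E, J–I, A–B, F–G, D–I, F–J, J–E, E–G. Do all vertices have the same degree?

Yes

Degrees: A:8, B:8, C:8, D:8, E:8, F:8, G:8, H:8, I:8, J:8, K:8
Every vertex has degree 8, so the graph is 8-regular.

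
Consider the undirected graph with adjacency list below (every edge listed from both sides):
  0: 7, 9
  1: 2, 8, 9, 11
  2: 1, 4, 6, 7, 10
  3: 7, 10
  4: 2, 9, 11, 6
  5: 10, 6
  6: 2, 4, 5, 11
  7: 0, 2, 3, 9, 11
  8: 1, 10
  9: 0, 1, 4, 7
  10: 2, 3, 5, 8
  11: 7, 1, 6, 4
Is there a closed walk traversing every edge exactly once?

Degrees: 0:2, 1:4, 2:5, 3:2, 4:4, 5:2, 6:4, 7:5, 8:2, 9:4, 10:4, 11:4
Vertices with odd degree: 2, 7. An Eulerian circuit requires all degrees even.

No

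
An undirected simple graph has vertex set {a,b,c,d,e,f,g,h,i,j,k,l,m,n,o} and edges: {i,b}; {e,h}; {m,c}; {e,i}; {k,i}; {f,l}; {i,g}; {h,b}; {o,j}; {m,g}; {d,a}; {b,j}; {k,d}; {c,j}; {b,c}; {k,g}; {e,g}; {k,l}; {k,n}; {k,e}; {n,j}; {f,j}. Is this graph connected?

Yes

Starting from a and exploring outward reaches every vertex (a, d, k, e, n, l, i, g, h, j, f, b, m, c, o); the graph is connected.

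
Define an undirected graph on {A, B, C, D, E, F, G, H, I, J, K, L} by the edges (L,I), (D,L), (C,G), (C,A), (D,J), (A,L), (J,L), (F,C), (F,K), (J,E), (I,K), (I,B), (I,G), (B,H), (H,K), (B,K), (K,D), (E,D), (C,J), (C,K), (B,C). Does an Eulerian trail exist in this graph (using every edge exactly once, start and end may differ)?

Degrees: A:2, B:4, C:6, D:4, E:2, F:2, G:2, H:2, I:4, J:4, K:6, L:4
Odd-degree vertices: none (0 total).
With 0 odd-degree vertices and all edges in one connected piece, an Eulerian trail exists.

Yes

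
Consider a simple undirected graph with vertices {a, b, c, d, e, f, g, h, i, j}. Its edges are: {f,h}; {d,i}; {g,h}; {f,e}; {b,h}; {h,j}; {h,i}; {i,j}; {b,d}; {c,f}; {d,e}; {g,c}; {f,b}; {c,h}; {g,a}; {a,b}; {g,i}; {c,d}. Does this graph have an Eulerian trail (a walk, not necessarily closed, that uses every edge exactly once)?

Degrees: a:2, b:4, c:4, d:4, e:2, f:4, g:4, h:6, i:4, j:2
Odd-degree vertices: none (0 total).
With 0 odd-degree vertices and all edges in one connected piece, an Eulerian trail exists.

Yes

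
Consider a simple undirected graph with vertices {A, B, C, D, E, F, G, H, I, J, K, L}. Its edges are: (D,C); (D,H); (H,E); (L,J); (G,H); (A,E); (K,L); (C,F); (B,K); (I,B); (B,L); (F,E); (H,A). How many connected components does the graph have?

Component: {B, I, J, K, L}
Component: {A, C, D, E, F, G, H}

2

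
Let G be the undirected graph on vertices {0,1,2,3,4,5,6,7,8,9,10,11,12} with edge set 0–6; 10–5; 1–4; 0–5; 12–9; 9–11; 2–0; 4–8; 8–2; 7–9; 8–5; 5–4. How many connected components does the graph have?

Component: {3}
Component: {7, 9, 11, 12}
Component: {0, 1, 2, 4, 5, 6, 8, 10}

3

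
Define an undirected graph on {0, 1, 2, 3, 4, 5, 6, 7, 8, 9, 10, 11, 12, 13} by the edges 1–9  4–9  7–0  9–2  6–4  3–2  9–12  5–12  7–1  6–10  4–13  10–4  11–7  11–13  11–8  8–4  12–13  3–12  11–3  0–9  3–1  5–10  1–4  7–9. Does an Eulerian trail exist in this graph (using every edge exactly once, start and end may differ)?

Yes

Degrees: 0:2, 1:4, 2:2, 3:4, 4:6, 5:2, 6:2, 7:4, 8:2, 9:6, 10:3, 11:4, 12:4, 13:3
Odd-degree vertices: 10, 13 (2 total).
With 2 odd-degree vertices and all edges in one connected piece, an Eulerian trail exists (from 10 to 13).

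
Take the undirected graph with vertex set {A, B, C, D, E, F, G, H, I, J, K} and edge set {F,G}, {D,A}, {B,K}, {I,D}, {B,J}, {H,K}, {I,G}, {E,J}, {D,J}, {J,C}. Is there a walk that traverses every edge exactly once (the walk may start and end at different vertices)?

No

Degrees: A:1, B:2, C:1, D:3, E:1, F:1, G:2, H:1, I:2, J:4, K:2
Odd-degree vertices: A, C, D, E, F, H (6 total).
With 6 odd-degree vertices (more than two), no single trail can use every edge.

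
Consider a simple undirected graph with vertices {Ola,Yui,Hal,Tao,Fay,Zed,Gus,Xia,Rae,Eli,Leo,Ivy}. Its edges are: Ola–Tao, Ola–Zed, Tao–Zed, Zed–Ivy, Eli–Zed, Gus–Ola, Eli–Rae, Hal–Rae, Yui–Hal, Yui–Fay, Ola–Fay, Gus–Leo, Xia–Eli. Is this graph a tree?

The graph has 12 vertices and 13 edges.
A tree on 12 vertices has exactly 11 edges; this graph has 13, so it contains a cycle and is not a tree.

No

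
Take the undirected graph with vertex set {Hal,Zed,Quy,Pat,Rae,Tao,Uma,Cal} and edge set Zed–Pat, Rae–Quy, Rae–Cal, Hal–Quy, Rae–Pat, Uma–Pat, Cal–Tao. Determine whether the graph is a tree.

|V| = 8, |E| = 7.
It is connected with exactly 7 edges, hence acyclic — it is a tree.

Yes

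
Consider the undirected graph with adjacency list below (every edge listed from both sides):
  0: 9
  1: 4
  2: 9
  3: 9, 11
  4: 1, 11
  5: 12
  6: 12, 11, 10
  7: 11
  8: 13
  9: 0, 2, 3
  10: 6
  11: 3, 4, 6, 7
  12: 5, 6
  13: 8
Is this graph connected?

No

Component: {8, 13}
Component: {0, 1, 2, 3, 4, 5, 6, 7, 9, 10, 11, 12}
No edge joins these 2 groups, so the graph is disconnected.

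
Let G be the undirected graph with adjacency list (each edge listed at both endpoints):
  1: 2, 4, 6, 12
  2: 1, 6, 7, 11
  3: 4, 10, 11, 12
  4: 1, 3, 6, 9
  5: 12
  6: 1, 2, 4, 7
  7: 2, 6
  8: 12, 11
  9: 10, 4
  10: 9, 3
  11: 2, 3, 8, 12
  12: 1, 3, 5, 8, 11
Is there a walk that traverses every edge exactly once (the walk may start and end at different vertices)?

Yes

Degrees: 1:4, 2:4, 3:4, 4:4, 5:1, 6:4, 7:2, 8:2, 9:2, 10:2, 11:4, 12:5
Odd-degree vertices: 5, 12 (2 total).
The non-isolated vertices are connected and exactly 2 have odd degree, so an Eulerian trail exists (from 5 to 12).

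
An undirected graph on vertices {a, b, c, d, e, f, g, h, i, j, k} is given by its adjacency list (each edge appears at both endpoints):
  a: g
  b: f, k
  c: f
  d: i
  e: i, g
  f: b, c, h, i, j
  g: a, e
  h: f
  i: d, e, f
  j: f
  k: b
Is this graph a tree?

The graph has 11 vertices and 10 edges.
It is connected with exactly 10 edges, hence acyclic — it is a tree.

Yes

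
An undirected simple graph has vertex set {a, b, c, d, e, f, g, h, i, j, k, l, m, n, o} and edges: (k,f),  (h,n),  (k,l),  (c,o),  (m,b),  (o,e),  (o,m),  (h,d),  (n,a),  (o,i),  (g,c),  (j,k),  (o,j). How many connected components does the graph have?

2

Component: {a, d, h, n}
Component: {b, c, e, f, g, i, j, k, l, m, o}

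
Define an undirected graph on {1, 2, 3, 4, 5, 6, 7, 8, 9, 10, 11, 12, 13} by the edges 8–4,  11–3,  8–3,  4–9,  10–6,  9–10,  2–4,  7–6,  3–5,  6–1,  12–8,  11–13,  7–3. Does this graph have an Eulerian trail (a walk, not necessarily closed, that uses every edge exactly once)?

No

Degrees: 1:1, 2:1, 3:4, 4:3, 5:1, 6:3, 7:2, 8:3, 9:2, 10:2, 11:2, 12:1, 13:1
Odd-degree vertices: 1, 2, 4, 5, 6, 8, 12, 13 (8 total).
With 8 odd-degree vertices (more than two), no single trail can use every edge.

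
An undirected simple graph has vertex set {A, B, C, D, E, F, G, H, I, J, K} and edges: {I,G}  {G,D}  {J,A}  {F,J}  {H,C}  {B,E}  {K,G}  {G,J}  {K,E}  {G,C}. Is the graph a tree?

Yes

|V| = 11, |E| = 10.
Connected and |E| = |V| - 1, which characterizes a tree.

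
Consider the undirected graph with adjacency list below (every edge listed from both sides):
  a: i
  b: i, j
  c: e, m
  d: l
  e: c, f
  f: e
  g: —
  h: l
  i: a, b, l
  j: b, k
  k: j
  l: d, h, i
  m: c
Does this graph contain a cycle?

No

|V| = 13, |E| = 10, number of components = 3.
Since 10 = 13 - 3, the graph is a forest and contains no cycle.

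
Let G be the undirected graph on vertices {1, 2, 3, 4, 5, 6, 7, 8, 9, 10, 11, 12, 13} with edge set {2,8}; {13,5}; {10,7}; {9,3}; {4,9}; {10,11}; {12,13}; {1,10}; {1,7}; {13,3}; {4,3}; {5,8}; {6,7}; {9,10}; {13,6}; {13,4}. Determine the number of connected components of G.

1

Component: {1, 2, 3, 4, 5, 6, 7, 8, 9, 10, 11, 12, 13}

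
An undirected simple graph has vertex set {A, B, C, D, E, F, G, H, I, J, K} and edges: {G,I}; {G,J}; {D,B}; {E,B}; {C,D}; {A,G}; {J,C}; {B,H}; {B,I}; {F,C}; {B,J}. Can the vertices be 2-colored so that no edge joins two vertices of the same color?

Yes

A valid 2-coloring puts {B, C, G, K} on one side and {A, D, E, F, H, I, J} on the other; every edge crosses between the two sides.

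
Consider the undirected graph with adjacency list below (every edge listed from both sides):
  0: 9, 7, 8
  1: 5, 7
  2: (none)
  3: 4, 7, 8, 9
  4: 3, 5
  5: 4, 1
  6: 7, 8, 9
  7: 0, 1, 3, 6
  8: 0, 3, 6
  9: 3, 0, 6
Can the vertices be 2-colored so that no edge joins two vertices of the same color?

No

3-4-5-1-7-3 is an odd cycle (length 5), and a bipartite graph can contain only even cycles.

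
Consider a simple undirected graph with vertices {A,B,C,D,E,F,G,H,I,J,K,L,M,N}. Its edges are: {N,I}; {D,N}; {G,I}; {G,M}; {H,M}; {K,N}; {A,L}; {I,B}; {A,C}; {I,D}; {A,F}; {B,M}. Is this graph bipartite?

I-D-N-I is an odd cycle (length 3), and a bipartite graph can contain only even cycles.

No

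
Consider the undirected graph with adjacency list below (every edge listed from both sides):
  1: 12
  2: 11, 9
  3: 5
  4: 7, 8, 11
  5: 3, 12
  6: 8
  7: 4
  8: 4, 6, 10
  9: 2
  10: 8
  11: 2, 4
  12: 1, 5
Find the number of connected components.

Component: {1, 3, 5, 12}
Component: {2, 4, 6, 7, 8, 9, 10, 11}

2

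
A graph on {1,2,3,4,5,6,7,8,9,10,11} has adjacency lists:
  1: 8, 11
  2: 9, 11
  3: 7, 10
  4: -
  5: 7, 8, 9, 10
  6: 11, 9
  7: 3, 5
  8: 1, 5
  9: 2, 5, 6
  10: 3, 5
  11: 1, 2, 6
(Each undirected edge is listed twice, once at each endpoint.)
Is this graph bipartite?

A valid 2-coloring puts {4, 7, 8, 9, 10, 11} on one side and {1, 2, 3, 5, 6} on the other; every edge crosses between the two sides.

Yes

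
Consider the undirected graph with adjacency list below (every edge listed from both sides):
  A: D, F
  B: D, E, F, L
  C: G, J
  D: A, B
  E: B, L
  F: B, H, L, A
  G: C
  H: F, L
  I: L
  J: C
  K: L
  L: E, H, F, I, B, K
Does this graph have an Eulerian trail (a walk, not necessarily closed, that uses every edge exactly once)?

Degrees: A:2, B:4, C:2, D:2, E:2, F:4, G:1, H:2, I:1, J:1, K:1, L:6
Odd-degree vertices: G, I, J, K (4 total).
With 4 odd-degree vertices (more than two), no single trail can use every edge.

No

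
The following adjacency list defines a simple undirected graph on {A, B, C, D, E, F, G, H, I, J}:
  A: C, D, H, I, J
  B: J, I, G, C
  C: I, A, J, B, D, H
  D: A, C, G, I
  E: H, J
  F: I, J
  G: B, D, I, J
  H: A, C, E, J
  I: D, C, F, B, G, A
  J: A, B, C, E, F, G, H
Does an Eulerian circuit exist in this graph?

No

Degrees: A:5, B:4, C:6, D:4, E:2, F:2, G:4, H:4, I:6, J:7
Vertices with odd degree: A, J. An Eulerian circuit requires all degrees even.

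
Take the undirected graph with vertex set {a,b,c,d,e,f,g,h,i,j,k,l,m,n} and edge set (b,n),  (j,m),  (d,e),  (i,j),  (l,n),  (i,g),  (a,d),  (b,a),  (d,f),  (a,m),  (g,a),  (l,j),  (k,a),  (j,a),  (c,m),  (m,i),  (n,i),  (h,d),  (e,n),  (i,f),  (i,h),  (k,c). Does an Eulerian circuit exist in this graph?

Degrees: a:6, b:2, c:2, d:4, e:2, f:2, g:2, h:2, i:6, j:4, k:2, l:2, m:4, n:4
All degrees are even and the non-isolated vertices are connected — an Eulerian circuit exists.

Yes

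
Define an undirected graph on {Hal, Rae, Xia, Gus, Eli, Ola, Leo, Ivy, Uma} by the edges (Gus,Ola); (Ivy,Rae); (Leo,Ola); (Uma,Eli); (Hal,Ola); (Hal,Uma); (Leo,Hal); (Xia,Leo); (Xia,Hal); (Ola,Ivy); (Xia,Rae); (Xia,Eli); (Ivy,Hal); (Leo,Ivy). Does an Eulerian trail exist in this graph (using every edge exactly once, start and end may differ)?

Degrees: Hal:5, Rae:2, Xia:4, Gus:1, Eli:2, Ola:4, Leo:4, Ivy:4, Uma:2
Odd-degree vertices: Hal, Gus (2 total).
With 2 odd-degree vertices and all edges in one connected piece, an Eulerian trail exists (from Hal to Gus).

Yes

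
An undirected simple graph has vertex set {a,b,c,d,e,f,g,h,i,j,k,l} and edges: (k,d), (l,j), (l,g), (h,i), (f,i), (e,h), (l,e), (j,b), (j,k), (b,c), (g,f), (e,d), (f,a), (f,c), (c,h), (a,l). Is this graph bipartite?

No

e-d-k-j-l-e is an odd cycle (length 5), and a bipartite graph can contain only even cycles.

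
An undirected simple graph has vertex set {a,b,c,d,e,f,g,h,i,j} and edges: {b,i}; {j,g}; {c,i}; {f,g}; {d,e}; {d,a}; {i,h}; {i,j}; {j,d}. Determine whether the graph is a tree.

The graph has 10 vertices and 9 edges.
Connected and |E| = |V| - 1, which characterizes a tree.

Yes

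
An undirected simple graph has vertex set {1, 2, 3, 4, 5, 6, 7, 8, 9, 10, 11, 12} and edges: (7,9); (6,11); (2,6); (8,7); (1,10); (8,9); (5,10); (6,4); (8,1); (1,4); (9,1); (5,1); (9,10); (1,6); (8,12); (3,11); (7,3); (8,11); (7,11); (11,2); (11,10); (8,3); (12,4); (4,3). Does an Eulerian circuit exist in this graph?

Yes

Degrees: 1:6, 2:2, 3:4, 4:4, 5:2, 6:4, 7:4, 8:6, 9:4, 10:4, 11:6, 12:2
All degrees are even and the non-isolated vertices are connected — an Eulerian circuit exists.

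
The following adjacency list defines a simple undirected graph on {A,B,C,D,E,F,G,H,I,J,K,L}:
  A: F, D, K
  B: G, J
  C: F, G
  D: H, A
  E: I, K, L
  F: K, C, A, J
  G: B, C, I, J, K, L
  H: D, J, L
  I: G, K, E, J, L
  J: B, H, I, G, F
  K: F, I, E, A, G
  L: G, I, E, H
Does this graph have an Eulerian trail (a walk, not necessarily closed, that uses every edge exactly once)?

No

Degrees: A:3, B:2, C:2, D:2, E:3, F:4, G:6, H:3, I:5, J:5, K:5, L:4
Odd-degree vertices: A, E, H, I, J, K (6 total).
With 6 odd-degree vertices (more than two), no single trail can use every edge.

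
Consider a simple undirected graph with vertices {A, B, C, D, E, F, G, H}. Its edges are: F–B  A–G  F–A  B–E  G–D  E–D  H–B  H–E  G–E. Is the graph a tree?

No

|V| = 8, |E| = 9.
It splits into 2 components, so it cannot be a tree.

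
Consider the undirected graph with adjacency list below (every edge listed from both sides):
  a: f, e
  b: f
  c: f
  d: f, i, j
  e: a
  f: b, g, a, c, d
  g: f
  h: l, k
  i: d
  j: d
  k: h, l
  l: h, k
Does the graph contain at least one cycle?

Yes

The graph has 12 vertices, 11 edges, and 2 connected components.
Since 11 > 12 - 2, a cycle must exist; for instance h-l-k-h.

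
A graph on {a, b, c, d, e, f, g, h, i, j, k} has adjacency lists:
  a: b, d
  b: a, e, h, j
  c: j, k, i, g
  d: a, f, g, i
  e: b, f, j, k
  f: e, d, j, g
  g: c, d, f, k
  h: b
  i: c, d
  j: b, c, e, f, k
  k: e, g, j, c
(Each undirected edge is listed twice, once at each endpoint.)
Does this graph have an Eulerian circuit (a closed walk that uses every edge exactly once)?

Degrees: a:2, b:4, c:4, d:4, e:4, f:4, g:4, h:1, i:2, j:5, k:4
Vertices with odd degree: h, j. An Eulerian circuit requires all degrees even.

No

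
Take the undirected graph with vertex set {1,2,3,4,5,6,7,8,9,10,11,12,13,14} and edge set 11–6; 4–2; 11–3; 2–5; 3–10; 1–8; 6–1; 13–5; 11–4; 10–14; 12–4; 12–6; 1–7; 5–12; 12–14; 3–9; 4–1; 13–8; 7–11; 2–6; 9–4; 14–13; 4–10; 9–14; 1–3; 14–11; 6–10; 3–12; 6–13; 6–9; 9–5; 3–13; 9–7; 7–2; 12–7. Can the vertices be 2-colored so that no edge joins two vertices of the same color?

Yes

Color {3, 4, 5, 6, 7, 8, 14} black and {1, 2, 9, 10, 11, 12, 13} white. No edge joins two same-colored vertices, so the graph is bipartite.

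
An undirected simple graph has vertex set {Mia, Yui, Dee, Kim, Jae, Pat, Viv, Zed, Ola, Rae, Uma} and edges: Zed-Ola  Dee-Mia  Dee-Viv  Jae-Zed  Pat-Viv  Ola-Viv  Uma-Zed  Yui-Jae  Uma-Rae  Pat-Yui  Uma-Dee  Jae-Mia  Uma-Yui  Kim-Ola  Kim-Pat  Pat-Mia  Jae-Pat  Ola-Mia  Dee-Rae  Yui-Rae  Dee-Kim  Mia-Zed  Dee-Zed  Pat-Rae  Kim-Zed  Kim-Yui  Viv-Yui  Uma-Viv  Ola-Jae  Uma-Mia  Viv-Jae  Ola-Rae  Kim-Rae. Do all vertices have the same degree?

Degrees: Mia:6, Yui:6, Dee:6, Kim:6, Jae:6, Pat:6, Viv:6, Zed:6, Ola:6, Rae:6, Uma:6
All degrees equal 6; the graph is regular.

Yes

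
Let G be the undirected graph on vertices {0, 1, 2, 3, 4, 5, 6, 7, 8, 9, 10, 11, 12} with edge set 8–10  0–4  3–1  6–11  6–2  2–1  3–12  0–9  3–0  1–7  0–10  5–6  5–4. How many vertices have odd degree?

8

Degrees: 0:4, 1:3, 2:2, 3:3, 4:2, 5:2, 6:3, 7:1, 8:1, 9:1, 10:2, 11:1, 12:1
Odd-degree vertices: 1, 3, 6, 7, 8, 9, 11, 12.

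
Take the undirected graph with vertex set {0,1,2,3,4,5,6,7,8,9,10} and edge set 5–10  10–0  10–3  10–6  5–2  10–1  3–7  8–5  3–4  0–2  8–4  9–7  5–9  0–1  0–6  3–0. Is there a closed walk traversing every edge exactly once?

No

Degrees: 0:5, 1:2, 2:2, 3:4, 4:2, 5:4, 6:2, 7:2, 8:2, 9:2, 10:5
0, 10 have odd degree; an Eulerian circuit needs every degree to be even, so none exists.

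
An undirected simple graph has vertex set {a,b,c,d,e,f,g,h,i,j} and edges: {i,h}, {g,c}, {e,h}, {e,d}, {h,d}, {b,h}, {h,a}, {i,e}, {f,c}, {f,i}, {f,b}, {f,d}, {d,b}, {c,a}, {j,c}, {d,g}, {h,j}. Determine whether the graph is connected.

Starting from a and exploring outward reaches every vertex (a, h, c, d, j, e, b, i, f, g); the graph is connected.

Yes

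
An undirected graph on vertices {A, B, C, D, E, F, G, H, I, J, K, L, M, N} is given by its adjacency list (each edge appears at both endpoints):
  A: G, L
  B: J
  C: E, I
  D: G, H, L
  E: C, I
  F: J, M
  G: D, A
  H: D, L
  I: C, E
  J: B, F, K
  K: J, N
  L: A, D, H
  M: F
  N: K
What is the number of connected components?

3

Component: {C, E, I}
Component: {A, D, G, H, L}
Component: {B, F, J, K, M, N}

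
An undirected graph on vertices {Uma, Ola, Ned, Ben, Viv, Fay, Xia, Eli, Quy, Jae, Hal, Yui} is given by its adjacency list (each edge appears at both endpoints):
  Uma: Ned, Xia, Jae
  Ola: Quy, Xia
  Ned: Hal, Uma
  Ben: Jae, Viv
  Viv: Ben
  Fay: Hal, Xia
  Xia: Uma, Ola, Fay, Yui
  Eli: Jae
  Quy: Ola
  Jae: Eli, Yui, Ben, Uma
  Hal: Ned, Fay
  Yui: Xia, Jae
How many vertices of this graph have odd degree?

Degrees: Uma:3, Ola:2, Ned:2, Ben:2, Viv:1, Fay:2, Xia:4, Eli:1, Quy:1, Jae:4, Hal:2, Yui:2
Odd-degree vertices: Uma, Viv, Eli, Quy.

4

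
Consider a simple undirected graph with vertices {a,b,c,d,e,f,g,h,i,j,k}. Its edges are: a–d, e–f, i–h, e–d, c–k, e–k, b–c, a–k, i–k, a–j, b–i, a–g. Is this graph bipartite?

Partition the vertices as {b, d, f, g, h, j, k} vs {a, c, e, i}. Each listed edge has one endpoint in each part, so the graph is bipartite.

Yes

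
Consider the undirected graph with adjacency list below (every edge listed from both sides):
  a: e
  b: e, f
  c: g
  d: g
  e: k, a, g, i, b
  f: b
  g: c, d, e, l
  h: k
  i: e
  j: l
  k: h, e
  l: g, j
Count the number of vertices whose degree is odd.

8

Degrees: a:1, b:2, c:1, d:1, e:5, f:1, g:4, h:1, i:1, j:1, k:2, l:2
Odd-degree vertices: a, c, d, e, f, h, i, j.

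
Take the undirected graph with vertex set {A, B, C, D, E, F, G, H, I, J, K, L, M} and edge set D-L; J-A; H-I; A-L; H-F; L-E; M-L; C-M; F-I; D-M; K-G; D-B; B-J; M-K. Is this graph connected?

No

Component: {F, H, I}
Component: {A, B, C, D, E, G, J, K, L, M}
There are 2 separate components, so the graph is not connected.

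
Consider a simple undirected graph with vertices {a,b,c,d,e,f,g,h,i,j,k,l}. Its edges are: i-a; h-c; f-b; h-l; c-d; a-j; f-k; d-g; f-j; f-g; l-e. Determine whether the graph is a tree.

Yes

The graph has 12 vertices and 11 edges.
Connected and |E| = |V| - 1, which characterizes a tree.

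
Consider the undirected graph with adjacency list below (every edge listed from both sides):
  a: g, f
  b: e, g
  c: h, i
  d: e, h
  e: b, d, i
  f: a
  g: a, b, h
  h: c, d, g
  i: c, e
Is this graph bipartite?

No

The cycle e-d-h-c-i-e has length 5, which is odd, so the graph is not bipartite.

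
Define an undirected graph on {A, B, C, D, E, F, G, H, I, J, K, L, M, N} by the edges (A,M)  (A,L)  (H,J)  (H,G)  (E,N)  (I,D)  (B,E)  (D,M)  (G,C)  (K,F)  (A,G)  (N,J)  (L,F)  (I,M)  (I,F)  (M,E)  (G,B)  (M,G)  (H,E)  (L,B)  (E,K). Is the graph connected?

A breadth-first search from A visits A, G, L, M, C, H, B, F, E, I, D, J, K, N — all 14 vertices — so the graph is connected.

Yes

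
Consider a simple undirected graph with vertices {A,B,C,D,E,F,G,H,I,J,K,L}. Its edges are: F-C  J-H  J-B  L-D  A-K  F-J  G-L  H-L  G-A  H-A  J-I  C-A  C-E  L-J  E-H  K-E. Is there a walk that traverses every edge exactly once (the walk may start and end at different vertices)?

No

Degrees: A:4, B:1, C:3, D:1, E:3, F:2, G:2, H:4, I:1, J:5, K:2, L:4
Odd-degree vertices: B, C, D, E, I, J (6 total).
An Eulerian trail requires 0 or 2 odd-degree vertices; here there are 6.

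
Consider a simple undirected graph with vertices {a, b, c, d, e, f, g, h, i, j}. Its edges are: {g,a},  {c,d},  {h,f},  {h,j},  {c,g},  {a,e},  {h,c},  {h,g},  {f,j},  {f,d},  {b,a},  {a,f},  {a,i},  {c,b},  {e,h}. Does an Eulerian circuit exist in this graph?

Degrees: a:5, b:2, c:4, d:2, e:2, f:4, g:3, h:5, i:1, j:2
a, g, h, i have odd degree; an Eulerian circuit needs every degree to be even, so none exists.

No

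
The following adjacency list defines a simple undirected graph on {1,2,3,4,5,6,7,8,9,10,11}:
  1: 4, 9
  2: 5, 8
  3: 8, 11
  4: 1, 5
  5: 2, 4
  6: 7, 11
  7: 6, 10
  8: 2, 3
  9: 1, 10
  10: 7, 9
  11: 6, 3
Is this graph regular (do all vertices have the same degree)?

Degrees: 1:2, 2:2, 3:2, 4:2, 5:2, 6:2, 7:2, 8:2, 9:2, 10:2, 11:2
All degrees equal 2; the graph is regular.

Yes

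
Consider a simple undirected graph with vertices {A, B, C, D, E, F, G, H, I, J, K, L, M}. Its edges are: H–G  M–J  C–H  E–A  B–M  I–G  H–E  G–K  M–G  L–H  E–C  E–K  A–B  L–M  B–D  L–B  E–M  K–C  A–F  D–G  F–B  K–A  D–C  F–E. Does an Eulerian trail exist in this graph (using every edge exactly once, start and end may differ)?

No

Degrees: A:4, B:5, C:4, D:3, E:6, F:3, G:5, H:4, I:1, J:1, K:4, L:3, M:5
Odd-degree vertices: B, D, F, G, I, J, L, M (8 total).
With 8 odd-degree vertices (more than two), no single trail can use every edge.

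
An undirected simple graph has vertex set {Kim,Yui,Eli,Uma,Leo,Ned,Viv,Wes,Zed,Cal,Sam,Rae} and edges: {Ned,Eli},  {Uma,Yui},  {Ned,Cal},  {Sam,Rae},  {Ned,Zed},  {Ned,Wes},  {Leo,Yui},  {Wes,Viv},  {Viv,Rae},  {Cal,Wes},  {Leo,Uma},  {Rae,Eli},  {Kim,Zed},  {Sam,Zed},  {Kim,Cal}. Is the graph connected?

No

Component: {Yui, Uma, Leo}
Component: {Kim, Eli, Ned, Viv, Wes, Zed, Cal, Sam, Rae}
There are 2 separate components, so the graph is not connected.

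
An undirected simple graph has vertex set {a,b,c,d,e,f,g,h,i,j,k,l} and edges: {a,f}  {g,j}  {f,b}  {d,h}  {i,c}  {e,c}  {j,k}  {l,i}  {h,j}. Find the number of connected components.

Component: {a, b, f}
Component: {c, e, i, l}
Component: {d, g, h, j, k}

3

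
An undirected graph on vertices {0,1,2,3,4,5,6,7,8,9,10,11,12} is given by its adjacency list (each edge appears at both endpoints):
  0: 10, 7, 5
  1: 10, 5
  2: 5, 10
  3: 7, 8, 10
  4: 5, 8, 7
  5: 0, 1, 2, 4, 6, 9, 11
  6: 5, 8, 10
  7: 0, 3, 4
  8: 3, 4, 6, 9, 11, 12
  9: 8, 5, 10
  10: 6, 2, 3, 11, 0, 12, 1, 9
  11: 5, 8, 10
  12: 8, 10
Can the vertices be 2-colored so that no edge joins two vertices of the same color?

Yes

Partition the vertices as {5, 7, 8, 10} vs {0, 1, 2, 3, 4, 6, 9, 11, 12}. Each listed edge has one endpoint in each part, so the graph is bipartite.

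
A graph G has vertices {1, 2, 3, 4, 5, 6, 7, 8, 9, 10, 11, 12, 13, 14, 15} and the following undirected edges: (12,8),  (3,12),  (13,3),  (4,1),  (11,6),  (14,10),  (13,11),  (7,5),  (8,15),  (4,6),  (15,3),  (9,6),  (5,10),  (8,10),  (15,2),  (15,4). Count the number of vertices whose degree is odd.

10

Degrees: 1:1, 2:1, 3:3, 4:3, 5:2, 6:3, 7:1, 8:3, 9:1, 10:3, 11:2, 12:2, 13:2, 14:1, 15:4
Odd-degree vertices: 1, 2, 3, 4, 6, 7, 8, 9, 10, 14.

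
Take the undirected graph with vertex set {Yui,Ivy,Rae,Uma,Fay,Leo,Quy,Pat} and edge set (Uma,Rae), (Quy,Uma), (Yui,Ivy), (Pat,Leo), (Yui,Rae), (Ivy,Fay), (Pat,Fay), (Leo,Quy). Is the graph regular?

Yes

Degrees: Yui:2, Ivy:2, Rae:2, Uma:2, Fay:2, Leo:2, Quy:2, Pat:2
All degrees equal 2; the graph is regular.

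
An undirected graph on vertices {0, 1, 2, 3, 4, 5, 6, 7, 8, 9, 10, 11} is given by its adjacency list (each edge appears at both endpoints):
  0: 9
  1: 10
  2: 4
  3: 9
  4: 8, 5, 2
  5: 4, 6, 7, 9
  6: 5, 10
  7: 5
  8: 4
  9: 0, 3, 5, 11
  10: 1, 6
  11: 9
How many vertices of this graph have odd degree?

Degrees: 0:1, 1:1, 2:1, 3:1, 4:3, 5:4, 6:2, 7:1, 8:1, 9:4, 10:2, 11:1
Odd-degree vertices: 0, 1, 2, 3, 4, 7, 8, 11.

8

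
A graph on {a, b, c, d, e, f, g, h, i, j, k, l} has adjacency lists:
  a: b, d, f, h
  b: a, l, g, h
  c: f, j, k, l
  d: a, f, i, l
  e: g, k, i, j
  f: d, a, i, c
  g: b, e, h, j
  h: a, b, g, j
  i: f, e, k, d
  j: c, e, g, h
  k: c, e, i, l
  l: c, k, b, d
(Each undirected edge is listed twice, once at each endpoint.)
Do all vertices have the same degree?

Degrees: a:4, b:4, c:4, d:4, e:4, f:4, g:4, h:4, i:4, j:4, k:4, l:4
All degrees equal 4; the graph is regular.

Yes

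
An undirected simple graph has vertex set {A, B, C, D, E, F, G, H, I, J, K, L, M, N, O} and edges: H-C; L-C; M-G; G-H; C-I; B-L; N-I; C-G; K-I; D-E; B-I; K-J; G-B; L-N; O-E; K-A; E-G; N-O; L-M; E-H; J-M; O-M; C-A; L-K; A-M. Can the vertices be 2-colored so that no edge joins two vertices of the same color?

No

The cycle C-H-G-C has length 3, which is odd, so the graph is not bipartite.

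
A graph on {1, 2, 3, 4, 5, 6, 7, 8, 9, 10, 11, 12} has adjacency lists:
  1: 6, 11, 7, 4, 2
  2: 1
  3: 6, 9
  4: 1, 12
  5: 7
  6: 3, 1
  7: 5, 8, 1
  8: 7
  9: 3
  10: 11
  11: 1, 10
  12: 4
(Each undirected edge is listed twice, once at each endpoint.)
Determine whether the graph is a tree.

The graph has 12 vertices and 11 edges.
It is connected with exactly 11 edges, hence acyclic — it is a tree.

Yes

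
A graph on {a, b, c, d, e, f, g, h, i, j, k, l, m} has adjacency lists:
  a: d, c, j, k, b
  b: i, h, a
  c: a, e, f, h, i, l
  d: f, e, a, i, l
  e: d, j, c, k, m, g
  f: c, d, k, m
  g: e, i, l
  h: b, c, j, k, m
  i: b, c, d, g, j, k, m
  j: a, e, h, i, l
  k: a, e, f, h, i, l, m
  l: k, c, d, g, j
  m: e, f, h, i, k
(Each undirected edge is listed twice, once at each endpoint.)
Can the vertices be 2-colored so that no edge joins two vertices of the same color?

h-k-m-h is an odd cycle (length 3), and a bipartite graph can contain only even cycles.

No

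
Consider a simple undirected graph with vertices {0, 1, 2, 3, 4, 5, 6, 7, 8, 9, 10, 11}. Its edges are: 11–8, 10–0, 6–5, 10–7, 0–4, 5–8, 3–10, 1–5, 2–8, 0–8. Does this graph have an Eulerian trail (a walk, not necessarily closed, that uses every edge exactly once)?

No

Degrees: 0:3, 1:1, 2:1, 3:1, 4:1, 5:3, 6:1, 7:1, 8:4, 9:0, 10:3, 11:1
Odd-degree vertices: 0, 1, 2, 3, 4, 5, 6, 7, 10, 11 (10 total).
An Eulerian trail requires 0 or 2 odd-degree vertices; here there are 10.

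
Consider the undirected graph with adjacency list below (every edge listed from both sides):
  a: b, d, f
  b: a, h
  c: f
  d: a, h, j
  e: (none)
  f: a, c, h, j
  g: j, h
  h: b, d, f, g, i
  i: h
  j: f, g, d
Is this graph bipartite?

Yes

Partition the vertices as {b, d, e, f, g, i} vs {a, c, h, j}. Each listed edge has one endpoint in each part, so the graph is bipartite.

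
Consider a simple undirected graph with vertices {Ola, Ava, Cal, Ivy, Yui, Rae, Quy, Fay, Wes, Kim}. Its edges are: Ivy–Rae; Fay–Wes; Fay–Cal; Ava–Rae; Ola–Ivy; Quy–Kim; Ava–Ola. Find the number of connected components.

Component: {Yui}
Component: {Quy, Kim}
Component: {Cal, Fay, Wes}
Component: {Ola, Ava, Ivy, Rae}

4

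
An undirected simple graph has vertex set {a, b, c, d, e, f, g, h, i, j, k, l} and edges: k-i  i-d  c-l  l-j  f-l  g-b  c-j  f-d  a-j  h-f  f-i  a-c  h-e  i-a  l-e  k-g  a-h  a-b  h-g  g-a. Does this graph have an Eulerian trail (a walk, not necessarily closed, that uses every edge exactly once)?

Yes

Degrees: a:6, b:2, c:3, d:2, e:2, f:4, g:4, h:4, i:4, j:3, k:2, l:4
Odd-degree vertices: c, j (2 total).
The non-isolated vertices are connected and exactly 2 have odd degree, so an Eulerian trail exists (from c to j).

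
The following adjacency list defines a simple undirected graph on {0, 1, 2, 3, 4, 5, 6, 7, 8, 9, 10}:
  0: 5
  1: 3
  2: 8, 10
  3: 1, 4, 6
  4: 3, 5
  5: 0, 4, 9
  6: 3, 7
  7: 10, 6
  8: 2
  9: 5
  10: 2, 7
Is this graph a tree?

The graph has 11 vertices and 10 edges.
Connected and |E| = |V| - 1, which characterizes a tree.

Yes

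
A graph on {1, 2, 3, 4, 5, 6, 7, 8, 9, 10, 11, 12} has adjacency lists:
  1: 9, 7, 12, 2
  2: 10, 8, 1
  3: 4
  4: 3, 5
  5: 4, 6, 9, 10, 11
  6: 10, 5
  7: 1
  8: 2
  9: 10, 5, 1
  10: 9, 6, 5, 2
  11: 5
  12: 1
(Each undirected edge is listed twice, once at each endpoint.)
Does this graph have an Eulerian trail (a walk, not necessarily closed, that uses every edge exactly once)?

No

Degrees: 1:4, 2:3, 3:1, 4:2, 5:5, 6:2, 7:1, 8:1, 9:3, 10:4, 11:1, 12:1
Odd-degree vertices: 2, 3, 5, 7, 8, 9, 11, 12 (8 total).
With 8 odd-degree vertices (more than two), no single trail can use every edge.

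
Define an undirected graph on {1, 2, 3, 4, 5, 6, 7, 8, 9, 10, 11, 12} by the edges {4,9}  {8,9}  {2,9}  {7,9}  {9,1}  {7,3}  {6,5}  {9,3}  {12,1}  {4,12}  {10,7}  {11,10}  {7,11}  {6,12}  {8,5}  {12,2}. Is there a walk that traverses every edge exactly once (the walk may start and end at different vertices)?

Degrees: 1:2, 2:2, 3:2, 4:2, 5:2, 6:2, 7:4, 8:2, 9:6, 10:2, 11:2, 12:4
Odd-degree vertices: none (0 total).
With 0 odd-degree vertices and all edges in one connected piece, an Eulerian trail exists.

Yes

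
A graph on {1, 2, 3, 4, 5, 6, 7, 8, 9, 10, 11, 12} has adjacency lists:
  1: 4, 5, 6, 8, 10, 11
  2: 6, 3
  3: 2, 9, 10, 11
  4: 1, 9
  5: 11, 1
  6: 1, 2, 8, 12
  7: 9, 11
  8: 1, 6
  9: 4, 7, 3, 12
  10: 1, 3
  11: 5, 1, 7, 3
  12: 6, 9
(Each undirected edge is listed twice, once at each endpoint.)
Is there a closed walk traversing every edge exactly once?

Yes

Degrees: 1:6, 2:2, 3:4, 4:2, 5:2, 6:4, 7:2, 8:2, 9:4, 10:2, 11:4, 12:2
Every vertex has even degree and the edges form a single connected piece, so an Eulerian circuit exists.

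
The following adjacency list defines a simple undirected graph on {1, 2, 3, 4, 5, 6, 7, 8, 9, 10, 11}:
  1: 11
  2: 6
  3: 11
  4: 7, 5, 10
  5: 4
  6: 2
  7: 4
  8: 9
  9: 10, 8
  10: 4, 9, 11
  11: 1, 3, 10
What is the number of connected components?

Component: {2, 6}
Component: {1, 3, 4, 5, 7, 8, 9, 10, 11}

2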